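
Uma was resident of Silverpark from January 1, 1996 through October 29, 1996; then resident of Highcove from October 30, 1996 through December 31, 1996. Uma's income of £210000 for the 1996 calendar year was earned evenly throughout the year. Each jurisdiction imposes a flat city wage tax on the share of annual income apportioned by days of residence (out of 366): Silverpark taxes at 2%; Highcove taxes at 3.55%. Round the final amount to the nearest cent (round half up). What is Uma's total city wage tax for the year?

£4760.29

Silverpark, January 1 – October 29, 1996: 303 days → £210000 × 2% × 303/366 = £3477.0492
Highcove, October 30 – December 31, 1996: 63 days → £210000 × 3.55% × 63/366 = £1283.2377
Total = £4760.2869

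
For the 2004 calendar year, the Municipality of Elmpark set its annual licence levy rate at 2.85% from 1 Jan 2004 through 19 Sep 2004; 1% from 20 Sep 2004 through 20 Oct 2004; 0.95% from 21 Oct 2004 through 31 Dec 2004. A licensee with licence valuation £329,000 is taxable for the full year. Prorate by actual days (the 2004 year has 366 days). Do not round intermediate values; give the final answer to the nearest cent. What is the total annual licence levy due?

£7,631.27

1 Jan – 19 Sep 2004: 263 days at 2.85% → £329,000 × 2.85% × 263/366 = £6,737.7582
20 Sep – 20 Oct 2004: 31 days at 1% → £329,000 × 1% × 31/366 = £278.6612
21 Oct – 31 Dec 2004: 72 days at 0.95% → £329,000 × 0.95% × 72/366 = £614.8525
Total = £7,631.2719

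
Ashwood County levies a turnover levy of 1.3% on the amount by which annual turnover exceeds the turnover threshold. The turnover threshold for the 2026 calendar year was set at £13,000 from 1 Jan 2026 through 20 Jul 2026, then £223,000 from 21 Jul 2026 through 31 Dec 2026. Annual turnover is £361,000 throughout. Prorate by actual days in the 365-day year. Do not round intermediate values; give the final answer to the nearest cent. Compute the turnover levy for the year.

£3,297.37

1 Jan – 20 Jul 2026: 201 days, exemption £13,000 → (£361,000 − £13,000) × 1.3% × 201/365 = £2,491.2986
21 Jul – 31 Dec 2026: 164 days, exemption £223,000 → (£361,000 − £223,000) × 1.3% × 164/365 = £806.0712
Total = £3,297.3699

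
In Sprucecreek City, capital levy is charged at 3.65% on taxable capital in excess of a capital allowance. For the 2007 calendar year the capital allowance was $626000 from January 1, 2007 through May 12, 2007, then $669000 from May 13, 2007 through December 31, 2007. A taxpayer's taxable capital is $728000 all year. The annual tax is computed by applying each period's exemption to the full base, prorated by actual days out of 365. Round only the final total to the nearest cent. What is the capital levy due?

$2721.10

January 1 – May 12, 2007: 132 days, exemption $626000 → ($728000 − $626000) × 3.65% × 132/365 = $1346.4000
May 13 – December 31, 2007: 233 days, exemption $669000 → ($728000 − $669000) × 3.65% × 233/365 = $1374.7000
Total = $2721.1000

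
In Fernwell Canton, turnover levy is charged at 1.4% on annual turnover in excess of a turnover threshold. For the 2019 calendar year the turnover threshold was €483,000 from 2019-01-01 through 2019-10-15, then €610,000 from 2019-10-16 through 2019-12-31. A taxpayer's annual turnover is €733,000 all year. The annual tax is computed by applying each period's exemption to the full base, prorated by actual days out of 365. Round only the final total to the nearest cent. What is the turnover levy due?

€3,124.92

2019-01-01 to 2019-10-15: 288 days, exemption €483,000 → (€733,000 − €483,000) × 1.4% × 288/365 = €2,761.6438
2019-10-16 to 2019-12-31: 77 days, exemption €610,000 → (€733,000 − €610,000) × 1.4% × 77/365 = €363.2712
Total = €3,124.9151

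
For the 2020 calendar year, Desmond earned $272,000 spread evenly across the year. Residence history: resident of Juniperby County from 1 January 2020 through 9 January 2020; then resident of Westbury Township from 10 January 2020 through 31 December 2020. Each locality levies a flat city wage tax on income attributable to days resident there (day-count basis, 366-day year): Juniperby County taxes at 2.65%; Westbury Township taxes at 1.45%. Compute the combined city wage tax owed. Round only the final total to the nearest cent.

Juniperby County, 1 January – 9 January 2020: 9 days → $272,000 × 2.65% × 9/366 = $177.2459
Westbury Township, 10 January – 31 December 2020: 357 days → $272,000 × 1.45% × 357/366 = $3,847.0164
Total = $4,024.2623

$4,024.26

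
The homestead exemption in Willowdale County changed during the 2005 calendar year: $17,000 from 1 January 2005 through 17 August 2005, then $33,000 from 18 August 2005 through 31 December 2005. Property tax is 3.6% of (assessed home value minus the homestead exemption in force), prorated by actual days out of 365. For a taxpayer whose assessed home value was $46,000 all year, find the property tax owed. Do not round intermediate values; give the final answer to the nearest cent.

1 January – 17 August 2005: 229 days, exemption $17,000 → ($46,000 − $17,000) × 3.6% × 229/365 = $655.0027
18 August – 31 December 2005: 136 days, exemption $33,000 → ($46,000 − $33,000) × 3.6% × 136/365 = $174.3781
Total = $829.3808

$829.38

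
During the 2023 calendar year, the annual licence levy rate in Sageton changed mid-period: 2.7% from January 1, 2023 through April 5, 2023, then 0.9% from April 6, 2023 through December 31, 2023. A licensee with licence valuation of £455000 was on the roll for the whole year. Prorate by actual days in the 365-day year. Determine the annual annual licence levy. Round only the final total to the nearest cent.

£6226.64

January 1 – April 5, 2023: 95 days at 2.7% → £455000 × 2.7% × 95/365 = £3197.4658
April 6 – December 31, 2023: 270 days at 0.9% → £455000 × 0.9% × 270/365 = £3029.1781
Total = £6226.6438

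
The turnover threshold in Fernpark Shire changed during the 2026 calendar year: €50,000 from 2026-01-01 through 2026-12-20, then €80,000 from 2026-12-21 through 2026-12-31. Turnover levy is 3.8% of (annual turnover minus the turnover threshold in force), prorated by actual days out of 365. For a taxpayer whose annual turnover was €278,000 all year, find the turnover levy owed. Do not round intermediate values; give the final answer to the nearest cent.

€8,629.64

2026-01-01 to 2026-12-20: 354 days, exemption €50,000 → (€278,000 − €50,000) × 3.8% × 354/365 = €8,402.8932
2026-12-21 to 2026-12-31: 11 days, exemption €80,000 → (€278,000 − €80,000) × 3.8% × 11/365 = €226.7507
Total = €8,629.6438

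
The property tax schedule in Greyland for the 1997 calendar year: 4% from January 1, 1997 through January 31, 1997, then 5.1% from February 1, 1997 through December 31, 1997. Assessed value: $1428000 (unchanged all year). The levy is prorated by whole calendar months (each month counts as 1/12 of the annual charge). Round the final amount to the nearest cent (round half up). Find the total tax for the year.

January 1 – January 31, 1997: 1 month at 4% → $1428000 × 4% × 1/12 = $4760.0000
February 1 – December 31, 1997: 11 months at 5.1% → $1428000 × 5.1% × 11/12 = $66759.0000
Total = $71519.0000

$71519.00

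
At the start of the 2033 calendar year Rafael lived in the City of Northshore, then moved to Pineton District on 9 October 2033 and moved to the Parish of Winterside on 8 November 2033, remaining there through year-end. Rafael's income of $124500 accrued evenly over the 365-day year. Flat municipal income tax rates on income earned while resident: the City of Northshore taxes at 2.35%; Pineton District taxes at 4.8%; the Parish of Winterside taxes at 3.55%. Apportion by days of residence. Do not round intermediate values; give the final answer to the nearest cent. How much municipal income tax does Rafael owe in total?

$3397.49

The City of Northshore, 1 January – 8 October 2033: 281 days → $124500 × 2.35% × 281/365 = $2252.4267
Pineton District, 9 October – 7 November 2033: 30 days → $124500 × 4.8% × 30/365 = $491.1781
The Parish of Winterside, 8 November – 31 December 2033: 54 days → $124500 × 3.55% × 54/365 = $653.8808
Total = $3397.4856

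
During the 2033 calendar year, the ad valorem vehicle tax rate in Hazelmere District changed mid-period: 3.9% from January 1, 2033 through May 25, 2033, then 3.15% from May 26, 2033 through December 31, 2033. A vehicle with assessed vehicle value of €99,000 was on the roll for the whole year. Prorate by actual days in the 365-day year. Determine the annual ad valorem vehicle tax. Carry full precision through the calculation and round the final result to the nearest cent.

€3,413.47

January 1 – May 25, 2033: 145 days at 3.9% → €99,000 × 3.9% × 145/365 = €1,533.8219
May 26 – December 31, 2033: 220 days at 3.15% → €99,000 × 3.15% × 220/365 = €1,879.6438
Total = €3,413.4658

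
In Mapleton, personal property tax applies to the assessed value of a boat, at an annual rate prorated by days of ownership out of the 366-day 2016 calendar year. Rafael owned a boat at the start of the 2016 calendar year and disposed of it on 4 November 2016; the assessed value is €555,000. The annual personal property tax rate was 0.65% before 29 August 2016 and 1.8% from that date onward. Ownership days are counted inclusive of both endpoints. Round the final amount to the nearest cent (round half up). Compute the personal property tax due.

1 January – 28 August 2016: 241 days at 0.65% → €555,000 × 0.65% × 241/366 = €2,375.4303
29 August – 4 November 2016: 68 days at 1.8% → €555,000 × 1.8% × 68/366 = €1,856.0656
Total = €4,231.4959

€4,231.50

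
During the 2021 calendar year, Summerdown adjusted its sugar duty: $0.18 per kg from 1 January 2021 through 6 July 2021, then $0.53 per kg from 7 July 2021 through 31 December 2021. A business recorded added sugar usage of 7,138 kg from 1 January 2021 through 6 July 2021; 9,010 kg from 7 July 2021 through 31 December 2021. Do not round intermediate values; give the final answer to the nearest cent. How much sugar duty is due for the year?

$6060.14

1 January – 6 July 2021: 7,138 kg at $0.18/kg → $1284.84
7 July – 31 December 2021: 9,010 kg at $0.53/kg → $4775.30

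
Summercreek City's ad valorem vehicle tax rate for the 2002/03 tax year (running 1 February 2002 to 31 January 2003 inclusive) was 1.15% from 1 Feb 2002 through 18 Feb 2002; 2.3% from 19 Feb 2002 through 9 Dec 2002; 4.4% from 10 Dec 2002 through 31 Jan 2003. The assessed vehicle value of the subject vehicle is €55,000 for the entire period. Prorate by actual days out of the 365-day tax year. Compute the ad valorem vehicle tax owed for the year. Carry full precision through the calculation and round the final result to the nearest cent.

€1,401.52

1 Feb – 18 Feb 2002: 18 days at 1.15% → €55,000 × 1.15% × 18/365 = €31.1918
19 Feb – 9 Dec 2002: 294 days at 2.3% → €55,000 × 2.3% × 294/365 = €1,018.9315
10 Dec 2002 – 31 Jan 2003: 53 days at 4.4% → €55,000 × 4.4% × 53/365 = €351.3973
Total = €1,401.5205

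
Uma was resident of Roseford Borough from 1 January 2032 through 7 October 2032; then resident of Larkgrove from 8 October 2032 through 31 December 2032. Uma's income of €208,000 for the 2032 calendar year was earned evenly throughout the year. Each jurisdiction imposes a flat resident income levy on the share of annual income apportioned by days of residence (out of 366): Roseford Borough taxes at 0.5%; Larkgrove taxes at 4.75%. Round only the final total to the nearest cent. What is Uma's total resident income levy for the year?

Roseford Borough, 1 January – 7 October 2032: 281 days → €208,000 × 0.5% × 281/366 = €798.4699
Larkgrove, 8 October – 31 December 2032: 85 days → €208,000 × 4.75% × 85/366 = €2,294.5355
Total = €3,093.0055

€3,093.01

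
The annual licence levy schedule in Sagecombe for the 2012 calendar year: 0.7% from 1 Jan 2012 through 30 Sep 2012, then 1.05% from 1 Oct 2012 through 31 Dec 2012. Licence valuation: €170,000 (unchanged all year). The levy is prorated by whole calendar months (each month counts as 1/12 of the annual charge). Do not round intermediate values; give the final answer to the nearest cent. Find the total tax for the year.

€1,338.75

1 Jan – 30 Sep 2012: 9 months at 0.7% → €170,000 × 0.7% × 9/12 = €892.5000
1 Oct – 31 Dec 2012: 3 months at 1.05% → €170,000 × 1.05% × 3/12 = €446.2500
Total = €1,338.7500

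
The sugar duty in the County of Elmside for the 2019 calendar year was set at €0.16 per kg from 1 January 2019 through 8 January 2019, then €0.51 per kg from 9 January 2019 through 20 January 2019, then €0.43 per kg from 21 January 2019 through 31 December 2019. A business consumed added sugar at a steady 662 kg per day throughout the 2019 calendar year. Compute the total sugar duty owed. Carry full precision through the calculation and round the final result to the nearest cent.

€103,106.50

1 January – 8 January 2019: 8 days × 662 kg/day = 5,296 kg at €0.16/kg → €847.36
9 January – 20 January 2019: 12 days × 662 kg/day = 7,944 kg at €0.51/kg → €4,051.44
21 January – 31 December 2019: 345 days × 662 kg/day = 228,390 kg at €0.43/kg → €98,207.70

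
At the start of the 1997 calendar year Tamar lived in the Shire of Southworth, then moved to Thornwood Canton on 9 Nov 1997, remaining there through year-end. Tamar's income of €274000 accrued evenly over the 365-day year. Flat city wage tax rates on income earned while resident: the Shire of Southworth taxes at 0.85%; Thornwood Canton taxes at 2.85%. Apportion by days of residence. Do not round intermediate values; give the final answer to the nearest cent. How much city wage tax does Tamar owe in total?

The Shire of Southworth, 1 Jan – 8 Nov 1997: 312 days → €274000 × 0.85% × 312/365 = €1990.8164
Thornwood Canton, 9 Nov – 31 Dec 1997: 53 days → €274000 × 2.85% × 53/365 = €1133.9096
Total = €3124.7260

€3124.73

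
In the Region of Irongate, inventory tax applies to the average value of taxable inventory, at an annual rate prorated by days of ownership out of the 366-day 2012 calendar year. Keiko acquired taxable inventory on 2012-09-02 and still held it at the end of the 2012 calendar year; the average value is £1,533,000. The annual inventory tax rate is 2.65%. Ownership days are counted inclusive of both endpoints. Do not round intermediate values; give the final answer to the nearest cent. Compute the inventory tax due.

Days held (2012-09-02 to 2012-12-31): 121 out of 366
Tax = £1,533,000 × 2.65% × 121/366 = £13,430.5041

£13,430.50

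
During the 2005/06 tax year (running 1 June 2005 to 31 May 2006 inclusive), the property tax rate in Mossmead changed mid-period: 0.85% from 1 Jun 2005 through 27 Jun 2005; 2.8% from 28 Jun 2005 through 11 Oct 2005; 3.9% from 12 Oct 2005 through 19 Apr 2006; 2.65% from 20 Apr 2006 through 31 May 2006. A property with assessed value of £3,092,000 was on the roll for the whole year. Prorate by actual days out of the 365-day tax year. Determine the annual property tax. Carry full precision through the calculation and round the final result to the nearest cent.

£99,287.08

1 Jun – 27 Jun 2005: 27 days at 0.85% → £3,092,000 × 0.85% × 27/365 = £1,944.1479
28 Jun – 11 Oct 2005: 106 days at 2.8% → £3,092,000 × 2.8% × 106/365 = £25,142.6192
12 Oct 2005 – 19 Apr 2006: 190 days at 3.9% → £3,092,000 × 3.9% × 190/365 = £62,771.8356
20 Apr – 31 May 2006: 42 days at 2.65% → £3,092,000 × 2.65% × 42/365 = £9,428.4822
Total = £99,287.0849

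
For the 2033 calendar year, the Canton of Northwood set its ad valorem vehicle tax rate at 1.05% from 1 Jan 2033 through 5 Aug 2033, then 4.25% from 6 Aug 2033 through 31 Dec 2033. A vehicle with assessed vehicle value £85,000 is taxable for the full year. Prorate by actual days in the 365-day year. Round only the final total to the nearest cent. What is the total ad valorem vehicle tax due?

1 Jan – 5 Aug 2033: 217 days at 1.05% → £85,000 × 1.05% × 217/365 = £530.6096
6 Aug – 31 Dec 2033: 148 days at 4.25% → £85,000 × 4.25% × 148/365 = £1,464.7945
Total = £1,995.4041

£1,995.40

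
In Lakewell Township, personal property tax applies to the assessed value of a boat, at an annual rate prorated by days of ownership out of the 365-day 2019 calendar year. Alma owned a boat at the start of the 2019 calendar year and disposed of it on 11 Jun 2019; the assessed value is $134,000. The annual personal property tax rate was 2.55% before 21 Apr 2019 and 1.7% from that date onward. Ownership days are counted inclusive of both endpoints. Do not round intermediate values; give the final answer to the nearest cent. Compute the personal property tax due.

$1,354.32

1 Jan – 20 Apr 2019: 110 days at 2.55% → $134,000 × 2.55% × 110/365 = $1,029.7808
21 Apr – 11 Jun 2019: 52 days at 1.7% → $134,000 × 1.7% × 52/365 = $324.5370
Total = $1,354.3178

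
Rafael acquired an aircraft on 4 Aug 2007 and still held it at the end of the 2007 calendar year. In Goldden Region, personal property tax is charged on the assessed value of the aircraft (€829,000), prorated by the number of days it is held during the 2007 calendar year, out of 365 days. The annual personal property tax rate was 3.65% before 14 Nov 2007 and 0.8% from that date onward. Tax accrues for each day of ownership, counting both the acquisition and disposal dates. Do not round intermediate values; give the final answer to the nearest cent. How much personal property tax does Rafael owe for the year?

€9,327.95

4 Aug – 13 Nov 2007: 102 days at 3.65% → €829,000 × 3.65% × 102/365 = €8,455.8000
14 Nov – 31 Dec 2007: 48 days at 0.8% → €829,000 × 0.8% × 48/365 = €872.1534
Total = €9,327.9534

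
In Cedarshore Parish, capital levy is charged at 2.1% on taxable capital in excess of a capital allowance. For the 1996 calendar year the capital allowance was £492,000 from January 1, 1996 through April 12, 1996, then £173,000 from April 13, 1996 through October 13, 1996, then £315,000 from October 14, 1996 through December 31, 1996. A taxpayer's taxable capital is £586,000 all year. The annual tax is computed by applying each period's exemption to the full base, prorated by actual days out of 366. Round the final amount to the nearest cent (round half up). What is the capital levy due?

£6,144.11

January 1 – April 12, 1996: 103 days, exemption £492,000 → (£586,000 − £492,000) × 2.1% × 103/366 = £555.5246
April 13 – October 13, 1996: 184 days, exemption £173,000 → (£586,000 − £173,000) × 2.1% × 184/366 = £4,360.1967
October 14 – December 31, 1996: 79 days, exemption £315,000 → (£586,000 − £315,000) × 2.1% × 79/366 = £1,228.3852
Total = £6,144.1066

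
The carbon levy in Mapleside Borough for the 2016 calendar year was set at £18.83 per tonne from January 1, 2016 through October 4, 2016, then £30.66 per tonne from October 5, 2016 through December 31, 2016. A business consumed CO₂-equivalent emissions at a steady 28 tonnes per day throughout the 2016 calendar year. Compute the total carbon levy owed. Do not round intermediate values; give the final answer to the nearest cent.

January 1 – October 4, 2016: 278 days × 28 tonnes/day = 7,784 tonnes at £18.83/tonne → £146572.72
October 5 – December 31, 2016: 88 days × 28 tonnes/day = 2,464 tonnes at £30.66/tonne → £75546.24

£222118.96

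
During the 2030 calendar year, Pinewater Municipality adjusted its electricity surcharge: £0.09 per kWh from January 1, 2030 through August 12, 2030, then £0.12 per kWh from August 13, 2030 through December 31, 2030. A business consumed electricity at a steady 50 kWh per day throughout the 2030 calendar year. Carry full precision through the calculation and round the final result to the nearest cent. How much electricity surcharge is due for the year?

January 1 – August 12, 2030: 224 days × 50 kWh/day = 11,200 kWh at £0.09/kWh → £1,008.00
August 13 – December 31, 2030: 141 days × 50 kWh/day = 7,050 kWh at £0.12/kWh → £846.00

£1,854.00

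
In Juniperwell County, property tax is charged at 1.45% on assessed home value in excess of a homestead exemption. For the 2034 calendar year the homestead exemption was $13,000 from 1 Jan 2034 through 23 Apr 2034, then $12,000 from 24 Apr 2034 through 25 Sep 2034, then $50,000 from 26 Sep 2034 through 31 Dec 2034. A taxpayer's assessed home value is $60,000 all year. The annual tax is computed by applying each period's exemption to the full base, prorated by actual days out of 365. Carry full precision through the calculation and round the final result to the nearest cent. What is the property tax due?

$545.08

1 Jan – 23 Apr 2034: 113 days, exemption $13,000 → ($60,000 − $13,000) × 1.45% × 113/365 = $210.9849
24 Apr – 25 Sep 2034: 155 days, exemption $12,000 → ($60,000 − $12,000) × 1.45% × 155/365 = $295.5616
26 Sep – 31 Dec 2034: 97 days, exemption $50,000 → ($60,000 − $50,000) × 1.45% × 97/365 = $38.5342
Total = $545.0808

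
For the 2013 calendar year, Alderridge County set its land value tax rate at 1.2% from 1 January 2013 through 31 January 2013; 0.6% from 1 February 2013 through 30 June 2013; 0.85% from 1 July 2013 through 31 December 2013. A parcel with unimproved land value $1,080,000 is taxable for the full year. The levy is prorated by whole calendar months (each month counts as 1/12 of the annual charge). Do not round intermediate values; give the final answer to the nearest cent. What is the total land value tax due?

1 January – 31 January 2013: 1 month at 1.2% → $1,080,000 × 1.2% × 1/12 = $1,080.0000
1 February – 30 June 2013: 5 months at 0.6% → $1,080,000 × 0.6% × 5/12 = $2,700.0000
1 July – 31 December 2013: 6 months at 0.85% → $1,080,000 × 0.85% × 6/12 = $4,590.0000
Total = $8,370.0000

$8,370.00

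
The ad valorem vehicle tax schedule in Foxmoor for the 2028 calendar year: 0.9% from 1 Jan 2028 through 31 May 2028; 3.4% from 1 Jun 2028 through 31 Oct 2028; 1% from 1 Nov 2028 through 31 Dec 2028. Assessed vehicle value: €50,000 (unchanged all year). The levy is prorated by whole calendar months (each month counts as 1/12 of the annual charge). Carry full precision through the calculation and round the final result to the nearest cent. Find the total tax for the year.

€979.17

1 Jan – 31 May 2028: 5 months at 0.9% → €50,000 × 0.9% × 5/12 = €187.5000
1 Jun – 31 Oct 2028: 5 months at 3.4% → €50,000 × 3.4% × 5/12 = €708.3333
1 Nov – 31 Dec 2028: 2 months at 1% → €50,000 × 1% × 2/12 = €83.3333
Total = €979.1667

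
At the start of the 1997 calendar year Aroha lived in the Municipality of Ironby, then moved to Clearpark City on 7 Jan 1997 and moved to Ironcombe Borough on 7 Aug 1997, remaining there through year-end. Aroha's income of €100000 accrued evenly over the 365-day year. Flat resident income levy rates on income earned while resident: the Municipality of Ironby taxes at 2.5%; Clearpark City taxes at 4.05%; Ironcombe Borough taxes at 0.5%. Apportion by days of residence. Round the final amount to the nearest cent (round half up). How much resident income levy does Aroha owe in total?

€2594.79

The Municipality of Ironby, 1 Jan – 6 Jan 1997: 6 days → €100000 × 2.5% × 6/365 = €41.0959
Clearpark City, 7 Jan – 6 Aug 1997: 212 days → €100000 × 4.05% × 212/365 = €2352.3288
Ironcombe Borough, 7 Aug – 31 Dec 1997: 147 days → €100000 × 0.5% × 147/365 = €201.3699
Total = €2594.7945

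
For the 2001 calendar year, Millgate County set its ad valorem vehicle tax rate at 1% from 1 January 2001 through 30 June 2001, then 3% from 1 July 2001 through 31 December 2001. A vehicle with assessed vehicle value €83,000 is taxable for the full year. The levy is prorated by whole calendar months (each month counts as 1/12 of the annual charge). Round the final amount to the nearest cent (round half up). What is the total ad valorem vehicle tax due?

€1,660.00

1 January – 30 June 2001: 6 months at 1% → €83,000 × 1% × 6/12 = €415.0000
1 July – 31 December 2001: 6 months at 3% → €83,000 × 3% × 6/12 = €1,245.0000
Total = €1,660.0000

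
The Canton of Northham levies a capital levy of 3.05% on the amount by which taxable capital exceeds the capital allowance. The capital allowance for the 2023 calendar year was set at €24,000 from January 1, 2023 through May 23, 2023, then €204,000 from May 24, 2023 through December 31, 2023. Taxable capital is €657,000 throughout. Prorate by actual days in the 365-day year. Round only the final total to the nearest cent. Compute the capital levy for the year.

January 1 – May 23, 2023: 143 days, exemption €24,000 → (€657,000 − €24,000) × 3.05% × 143/365 = €7,563.9164
May 24 – December 31, 2023: 222 days, exemption €204,000 → (€657,000 − €204,000) × 3.05% × 222/365 = €8,403.4603
Total = €15,967.3767

€15,967.38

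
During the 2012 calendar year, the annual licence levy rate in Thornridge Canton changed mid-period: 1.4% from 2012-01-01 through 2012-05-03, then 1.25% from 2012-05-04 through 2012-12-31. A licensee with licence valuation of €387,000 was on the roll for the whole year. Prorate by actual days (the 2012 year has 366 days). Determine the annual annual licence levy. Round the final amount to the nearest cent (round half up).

2012-01-01 to 2012-05-03: 124 days at 1.4% → €387,000 × 1.4% × 124/366 = €1,835.6066
2012-05-04 to 2012-12-31: 242 days at 1.25% → €387,000 × 1.25% × 242/366 = €3,198.5656
Total = €5,034.1721

€5,034.17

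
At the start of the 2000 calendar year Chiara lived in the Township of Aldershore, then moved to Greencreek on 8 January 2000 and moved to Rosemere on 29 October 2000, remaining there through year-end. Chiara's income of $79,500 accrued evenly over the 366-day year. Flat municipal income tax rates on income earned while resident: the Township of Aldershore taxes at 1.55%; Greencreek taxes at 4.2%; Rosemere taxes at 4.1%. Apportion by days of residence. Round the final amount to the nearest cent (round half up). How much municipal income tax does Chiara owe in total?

The Township of Aldershore, 1 January – 7 January 2000: 7 days → $79,500 × 1.55% × 7/366 = $23.5676
Greencreek, 8 January – 28 October 2000: 295 days → $79,500 × 4.2% × 295/366 = $2,691.2705
Rosemere, 29 October – 31 December 2000: 64 days → $79,500 × 4.1% × 64/366 = $569.9672
Total = $3,284.8053

$3,284.81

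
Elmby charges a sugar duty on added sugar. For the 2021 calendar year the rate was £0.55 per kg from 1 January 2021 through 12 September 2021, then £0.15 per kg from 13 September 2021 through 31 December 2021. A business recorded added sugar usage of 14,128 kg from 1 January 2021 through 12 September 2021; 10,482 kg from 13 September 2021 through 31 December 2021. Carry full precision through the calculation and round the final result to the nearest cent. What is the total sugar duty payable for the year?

£9,342.70

1 January – 12 September 2021: 14,128 kg at £0.55/kg → £7,770.40
13 September – 31 December 2021: 10,482 kg at £0.15/kg → £1,572.30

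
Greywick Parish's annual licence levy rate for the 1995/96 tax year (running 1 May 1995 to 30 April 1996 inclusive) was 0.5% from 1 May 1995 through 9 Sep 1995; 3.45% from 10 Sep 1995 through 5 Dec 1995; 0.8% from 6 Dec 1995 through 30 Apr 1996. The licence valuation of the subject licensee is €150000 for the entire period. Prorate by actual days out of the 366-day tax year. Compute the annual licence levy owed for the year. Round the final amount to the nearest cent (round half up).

€1982.58

1 May – 9 Sep 1995: 132 days at 0.5% → €150000 × 0.5% × 132/366 = €270.4918
10 Sep – 5 Dec 1995: 87 days at 3.45% → €150000 × 3.45% × 87/366 = €1230.1230
6 Dec 1995 – 30 Apr 1996: 147 days at 0.8% → €150000 × 0.8% × 147/366 = €481.9672
Total = €1982.5820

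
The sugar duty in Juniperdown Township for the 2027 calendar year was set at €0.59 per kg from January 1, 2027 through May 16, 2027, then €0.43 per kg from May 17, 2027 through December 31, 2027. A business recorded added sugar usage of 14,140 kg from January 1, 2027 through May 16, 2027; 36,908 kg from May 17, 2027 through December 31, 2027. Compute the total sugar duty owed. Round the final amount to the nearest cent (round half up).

€24213.04

January 1 – May 16, 2027: 14,140 kg at €0.59/kg → €8342.60
May 17 – December 31, 2027: 36,908 kg at €0.43/kg → €15870.44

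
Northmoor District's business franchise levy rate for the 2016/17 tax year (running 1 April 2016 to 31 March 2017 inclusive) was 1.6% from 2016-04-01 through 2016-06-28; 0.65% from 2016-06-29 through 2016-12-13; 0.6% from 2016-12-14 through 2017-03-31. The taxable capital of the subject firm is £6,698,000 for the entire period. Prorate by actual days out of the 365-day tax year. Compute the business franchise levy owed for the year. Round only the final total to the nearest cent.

2016-04-01 to 2016-06-28: 89 days at 1.6% → £6,698,000 × 1.6% × 89/365 = £26,131.3753
2016-06-29 to 2016-12-13: 168 days at 0.65% → £6,698,000 × 0.65% × 168/365 = £20,038.9479
2016-12-14 to 2017-03-31: 108 days at 0.6% → £6,698,000 × 0.6% × 108/365 = £11,891.2438
Total = £58,061.5671

£58,061.57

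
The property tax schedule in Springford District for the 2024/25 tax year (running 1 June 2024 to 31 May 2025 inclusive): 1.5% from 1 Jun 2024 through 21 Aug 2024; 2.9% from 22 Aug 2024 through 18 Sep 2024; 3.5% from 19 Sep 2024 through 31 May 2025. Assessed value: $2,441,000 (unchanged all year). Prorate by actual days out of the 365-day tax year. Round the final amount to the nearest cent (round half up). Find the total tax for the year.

$73,343.69

1 Jun – 21 Aug 2024: 82 days at 1.5% → $2,441,000 × 1.5% × 82/365 = $8,225.8356
22 Aug – 18 Sep 2024: 28 days at 2.9% → $2,441,000 × 2.9% × 28/365 = $5,430.3890
19 Sep 2024 – 31 May 2025: 255 days at 3.5% → $2,441,000 × 3.5% × 255/365 = $59,687.4658
Total = $73,343.6904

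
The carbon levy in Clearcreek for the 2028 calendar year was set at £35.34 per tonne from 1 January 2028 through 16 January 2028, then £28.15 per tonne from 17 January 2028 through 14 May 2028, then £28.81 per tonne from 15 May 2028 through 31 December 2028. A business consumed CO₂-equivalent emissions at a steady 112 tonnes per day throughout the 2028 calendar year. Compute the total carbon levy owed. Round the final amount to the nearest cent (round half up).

1 January – 16 January 2028: 16 days × 112 tonnes/day = 1,792 tonnes at £35.34/tonne → £63,329.28
17 January – 14 May 2028: 119 days × 112 tonnes/day = 13,328 tonnes at £28.15/tonne → £375,183.20
15 May – 31 December 2028: 231 days × 112 tonnes/day = 25,872 tonnes at £28.81/tonne → £745,372.32

£1,183,884.80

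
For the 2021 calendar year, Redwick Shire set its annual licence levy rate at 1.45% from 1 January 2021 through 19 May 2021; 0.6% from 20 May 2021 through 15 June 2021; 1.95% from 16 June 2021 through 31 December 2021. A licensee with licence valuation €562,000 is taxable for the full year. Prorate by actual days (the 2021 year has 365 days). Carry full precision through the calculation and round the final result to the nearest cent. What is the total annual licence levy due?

€9,327.66

1 January – 19 May 2021: 139 days at 1.45% → €562,000 × 1.45% × 139/365 = €3,103.3178
20 May – 15 June 2021: 27 days at 0.6% → €562,000 × 0.6% × 27/365 = €249.4356
16 June – 31 December 2021: 199 days at 1.95% → €562,000 × 1.95% × 199/365 = €5,974.9068
Total = €9,327.6603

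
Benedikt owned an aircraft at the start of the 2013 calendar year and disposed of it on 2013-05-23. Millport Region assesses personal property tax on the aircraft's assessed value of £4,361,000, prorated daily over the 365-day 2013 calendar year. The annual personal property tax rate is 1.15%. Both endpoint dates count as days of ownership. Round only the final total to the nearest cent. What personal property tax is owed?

£19,648.40

Days held (2013-01-01 to 2013-05-23): 143 out of 365
Tax = £4,361,000 × 1.15% × 143/365 = £19,648.3959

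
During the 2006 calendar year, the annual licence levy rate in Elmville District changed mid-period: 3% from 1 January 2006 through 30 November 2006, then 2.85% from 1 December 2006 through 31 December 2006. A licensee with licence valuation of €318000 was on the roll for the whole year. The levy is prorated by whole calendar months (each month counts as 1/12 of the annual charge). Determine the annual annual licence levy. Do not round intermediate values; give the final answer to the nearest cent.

1 January – 30 November 2006: 11 months at 3% → €318000 × 3% × 11/12 = €8745.0000
1 December – 31 December 2006: 1 month at 2.85% → €318000 × 2.85% × 1/12 = €755.2500
Total = €9500.2500

€9500.25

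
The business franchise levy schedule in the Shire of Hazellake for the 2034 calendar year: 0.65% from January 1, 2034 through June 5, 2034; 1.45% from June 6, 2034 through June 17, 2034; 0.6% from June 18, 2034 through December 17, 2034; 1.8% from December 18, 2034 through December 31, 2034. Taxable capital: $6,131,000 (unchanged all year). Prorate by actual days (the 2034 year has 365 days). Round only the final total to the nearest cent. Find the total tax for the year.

January 1 – June 5, 2034: 156 days at 0.65% → $6,131,000 × 0.65% × 156/365 = $17,032.4219
June 6 – June 17, 2034: 12 days at 1.45% → $6,131,000 × 1.45% × 12/365 = $2,922.7233
June 18 – December 17, 2034: 183 days at 0.6% → $6,131,000 × 0.6% × 183/365 = $18,443.3918
December 18 – December 31, 2034: 14 days at 1.8% → $6,131,000 × 1.8% × 14/365 = $4,232.9096
Total = $42,631.4466

$42,631.45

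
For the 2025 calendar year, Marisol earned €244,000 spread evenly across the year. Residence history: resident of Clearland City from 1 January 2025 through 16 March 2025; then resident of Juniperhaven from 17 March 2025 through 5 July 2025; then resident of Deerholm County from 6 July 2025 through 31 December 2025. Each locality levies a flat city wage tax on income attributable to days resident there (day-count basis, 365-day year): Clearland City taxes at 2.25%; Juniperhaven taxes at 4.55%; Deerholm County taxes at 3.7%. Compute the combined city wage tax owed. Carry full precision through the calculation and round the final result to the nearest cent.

€8,931.74

Clearland City, 1 January – 16 March 2025: 75 days → €244,000 × 2.25% × 75/365 = €1,128.0822
Juniperhaven, 17 March – 5 July 2025: 111 days → €244,000 × 4.55% × 111/365 = €3,376.2247
Deerholm County, 6 July – 31 December 2025: 179 days → €244,000 × 3.7% × 179/365 = €4,427.4301
Total = €8,931.7370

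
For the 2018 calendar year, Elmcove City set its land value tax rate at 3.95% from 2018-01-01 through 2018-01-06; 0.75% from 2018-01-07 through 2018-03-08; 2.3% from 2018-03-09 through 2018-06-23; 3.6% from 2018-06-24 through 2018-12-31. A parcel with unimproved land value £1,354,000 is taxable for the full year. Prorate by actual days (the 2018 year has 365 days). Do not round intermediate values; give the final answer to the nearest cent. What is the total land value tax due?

2018-01-01 to 2018-01-06: 6 days at 3.95% → £1,354,000 × 3.95% × 6/365 = £879.1726
2018-01-07 to 2018-03-08: 61 days at 0.75% → £1,354,000 × 0.75% × 61/365 = £1,697.1370
2018-03-09 to 2018-06-23: 107 days at 2.3% → £1,354,000 × 2.3% × 107/365 = £9,129.2986
2018-06-24 to 2018-12-31: 191 days at 3.6% → £1,354,000 × 3.6% × 191/365 = £25,507.1342
Total = £37,212.7425

£37,212.74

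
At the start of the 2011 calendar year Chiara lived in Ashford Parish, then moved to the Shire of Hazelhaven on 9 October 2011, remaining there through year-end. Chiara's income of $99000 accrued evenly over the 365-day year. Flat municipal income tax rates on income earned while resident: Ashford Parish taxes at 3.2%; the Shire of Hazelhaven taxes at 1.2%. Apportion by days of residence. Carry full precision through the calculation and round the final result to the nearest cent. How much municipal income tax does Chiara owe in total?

$2712.33

Ashford Parish, 1 January – 8 October 2011: 281 days → $99000 × 3.2% × 281/365 = $2438.9260
The Shire of Hazelhaven, 9 October – 31 December 2011: 84 days → $99000 × 1.2% × 84/365 = $273.4027
Total = $2712.3288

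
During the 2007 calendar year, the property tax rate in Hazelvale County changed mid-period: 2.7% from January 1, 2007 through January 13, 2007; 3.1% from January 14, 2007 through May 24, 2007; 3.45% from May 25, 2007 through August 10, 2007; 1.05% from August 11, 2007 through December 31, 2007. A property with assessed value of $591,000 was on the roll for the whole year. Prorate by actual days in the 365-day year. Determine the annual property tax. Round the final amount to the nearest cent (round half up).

January 1 – January 13, 2007: 13 days at 2.7% → $591,000 × 2.7% × 13/365 = $568.3315
January 14 – May 24, 2007: 131 days at 3.1% → $591,000 × 3.1% × 131/365 = $6,575.4822
May 25 – August 10, 2007: 78 days at 3.45% → $591,000 × 3.45% × 78/365 = $4,357.2082
August 11 – December 31, 2007: 143 days at 1.05% → $591,000 × 1.05% × 143/365 = $2,431.1959
Total = $13,932.2178

$13,932.22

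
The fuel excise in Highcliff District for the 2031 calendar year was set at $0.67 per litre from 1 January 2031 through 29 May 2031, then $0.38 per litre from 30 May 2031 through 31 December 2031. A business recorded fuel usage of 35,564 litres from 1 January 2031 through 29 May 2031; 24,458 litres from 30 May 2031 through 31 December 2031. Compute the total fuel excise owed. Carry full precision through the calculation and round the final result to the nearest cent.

$33121.92

1 January – 29 May 2031: 35,564 litres at $0.67/litre → $23827.88
30 May – 31 December 2031: 24,458 litres at $0.38/litre → $9294.04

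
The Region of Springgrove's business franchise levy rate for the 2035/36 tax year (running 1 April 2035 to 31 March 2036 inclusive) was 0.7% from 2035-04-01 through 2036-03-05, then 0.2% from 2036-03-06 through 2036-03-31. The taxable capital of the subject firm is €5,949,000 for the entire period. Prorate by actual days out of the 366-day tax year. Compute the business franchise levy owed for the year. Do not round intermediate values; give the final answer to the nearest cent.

€39,529.97

2035-04-01 to 2036-03-05: 340 days at 0.7% → €5,949,000 × 0.7% × 340/366 = €38,684.7541
2036-03-06 to 2036-03-31: 26 days at 0.2% → €5,949,000 × 0.2% × 26/366 = €845.2131
Total = €39,529.9672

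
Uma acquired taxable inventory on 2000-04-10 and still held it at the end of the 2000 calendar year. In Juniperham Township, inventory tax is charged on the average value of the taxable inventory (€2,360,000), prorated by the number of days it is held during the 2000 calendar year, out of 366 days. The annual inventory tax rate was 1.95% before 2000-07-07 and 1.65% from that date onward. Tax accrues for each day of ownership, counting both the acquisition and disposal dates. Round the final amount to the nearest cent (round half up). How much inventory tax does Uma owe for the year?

2000-04-10 to 2000-07-06: 88 days at 1.95% → €2,360,000 × 1.95% × 88/366 = €11,064.9180
2000-07-07 to 2000-12-31: 178 days at 1.65% → €2,360,000 × 1.65% × 178/366 = €18,938.0328
Total = €30,002.9508

€30,002.95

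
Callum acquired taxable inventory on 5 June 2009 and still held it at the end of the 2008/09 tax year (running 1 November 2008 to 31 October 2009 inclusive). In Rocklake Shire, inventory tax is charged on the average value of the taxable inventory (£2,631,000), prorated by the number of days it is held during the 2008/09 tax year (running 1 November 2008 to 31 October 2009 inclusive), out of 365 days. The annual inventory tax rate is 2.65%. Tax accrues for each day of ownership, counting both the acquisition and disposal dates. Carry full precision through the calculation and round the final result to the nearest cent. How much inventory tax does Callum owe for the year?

Days held (5 June – 31 October 2009): 149 out of 365
Tax = £2,631,000 × 2.65% × 149/365 = £28,461.6534

£28,461.65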